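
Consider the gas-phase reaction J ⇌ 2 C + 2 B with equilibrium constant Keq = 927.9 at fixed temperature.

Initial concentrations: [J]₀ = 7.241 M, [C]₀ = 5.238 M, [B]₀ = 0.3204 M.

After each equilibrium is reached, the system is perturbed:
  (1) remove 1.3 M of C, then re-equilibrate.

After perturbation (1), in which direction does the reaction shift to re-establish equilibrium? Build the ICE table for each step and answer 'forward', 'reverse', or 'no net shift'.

Direction: forward

Q₀ = 0.389 vs Keq = 927.9 ⇒ Q<K, forward
Step 1:
                  J         C         B
  init        7.241     5.238    0.3204
  Δ          -2.801     5.601     5.601
  eq           4.44     10.84     5.922
  solve Keq expr → x = 2.801; check Q = 927.9
Then remove 1.3 M of C.
Step 2:
                  J         C         B
  init         4.44     9.539     5.922
  Δ         -0.1973    0.3946    0.3946
  eq          4.243     9.934     6.316
  solve Keq expr → x = 0.1973; check Q = 927.9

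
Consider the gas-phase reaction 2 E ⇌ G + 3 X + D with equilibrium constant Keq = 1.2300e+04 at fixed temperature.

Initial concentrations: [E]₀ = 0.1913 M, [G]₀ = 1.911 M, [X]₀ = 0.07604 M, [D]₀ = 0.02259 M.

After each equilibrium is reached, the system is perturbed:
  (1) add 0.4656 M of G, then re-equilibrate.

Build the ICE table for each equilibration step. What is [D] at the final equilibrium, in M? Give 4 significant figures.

[D]_eq = 0.1177 M

Q₀ = 5.1865e-04 vs Keq = 1.2300e+04 ⇒ Q<K, forward
Step 1:
                  E         G         X         D
  init       0.1913     1.911   0.07604   0.02259
  Δ         -0.1903   0.09517    0.2855   0.09517
  eq      9.5282e-04     2.006    0.3616    0.1178
  solve Keq expr → x = 0.09517; check Q = 1.2300e+04
Then add 0.4656 M of G.
Step 2:
                  E         G         X         D
  init    9.5282e-04     2.472    0.3616    0.1178
  Δ       1.0387e-04 -5.1937e-05 -1.5581e-04 -5.1937e-05
  eq       0.001057     2.472    0.3614    0.1177
  solve Keq expr → x = -5.1937e-05; check Q = 1.2300e+04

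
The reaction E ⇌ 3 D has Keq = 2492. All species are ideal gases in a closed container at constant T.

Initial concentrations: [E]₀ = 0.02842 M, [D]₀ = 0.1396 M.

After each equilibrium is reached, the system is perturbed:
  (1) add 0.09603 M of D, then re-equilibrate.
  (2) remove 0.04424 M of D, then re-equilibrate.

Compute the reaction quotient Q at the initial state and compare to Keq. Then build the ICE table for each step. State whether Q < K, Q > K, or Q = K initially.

Q₀ = 0.09573 vs Keq = 2492 ⇒ Q<K, forward
Step 1:
                  E         D
  I         0.02842    0.1396
  C        -0.02842   0.08525
  E       4.5615e-06    0.2248
  solve Keq expr → x = 0.02842; check Q = 2492
Then add 0.09603 M of D.
Step 2:
                  E         D
  I       4.5615e-06    0.3209
  C       8.6929e-06 -2.6079e-05
  E       1.3254e-05    0.3209
  solve Keq expr → x = -8.6929e-06; check Q = 2492
Then remove 0.04424 M of D.
Step 3:
                  E         D
  I       1.3254e-05    0.2766
  C       -4.7601e-06 1.4280e-05
  E       8.4942e-06    0.2766
  solve Keq expr → x = 4.7601e-06; check Q = 2492

Q₀ = 0.09573; Q < K (proceeds forward)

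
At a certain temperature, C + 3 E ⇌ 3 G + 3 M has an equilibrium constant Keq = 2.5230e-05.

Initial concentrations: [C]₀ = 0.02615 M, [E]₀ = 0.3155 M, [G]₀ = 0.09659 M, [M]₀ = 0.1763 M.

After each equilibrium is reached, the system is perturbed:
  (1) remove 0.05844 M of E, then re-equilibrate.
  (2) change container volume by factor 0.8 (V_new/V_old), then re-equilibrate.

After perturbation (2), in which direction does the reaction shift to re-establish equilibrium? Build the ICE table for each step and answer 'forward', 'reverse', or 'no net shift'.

Q₀ = 0.006013 vs Keq = 2.5230e-05 ⇒ Q>K, reverse
Step 1:
                  C         E         G         M
  init      0.02615    0.3155   0.09659    0.1763
  Δ         0.02059   0.06178  -0.06178  -0.06178
  eq        0.04674    0.3773   0.03481    0.1145
  solve Keq expr → x = -0.02059; check Q = 2.5230e-05
Then remove 0.05844 M of E.
Step 2:
                  C         E         G         M
  init      0.04674    0.3188   0.03481    0.1145
  Δ        0.001254  0.003761 -0.003761 -0.003761
  eq          0.048    0.3226   0.03105    0.1108
  solve Keq expr → x = -0.001254; check Q = 2.5230e-05
Then change container volume by factor 0.8 (V_new/V_old).
Step 3:
                  C         E         G         M
  init         0.06    0.4033   0.03881    0.1384
  Δ        0.001279  0.003838 -0.003838 -0.003838
  eq        0.06128    0.4071   0.03497    0.1346
  solve Keq expr → x = -0.001279; check Q = 2.5230e-05

Direction: reverse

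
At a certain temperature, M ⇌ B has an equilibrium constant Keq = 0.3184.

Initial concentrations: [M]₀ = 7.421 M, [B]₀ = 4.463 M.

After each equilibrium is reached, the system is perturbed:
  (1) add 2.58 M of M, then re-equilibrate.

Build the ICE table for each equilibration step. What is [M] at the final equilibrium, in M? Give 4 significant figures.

[M]_eq = 10.97 M

Q₀ = 0.6014 vs Keq = 0.3184 ⇒ Q>K, reverse
Step 1:
                  M         B
  I           7.421     4.463
  C           1.593    -1.593
  E           9.014      2.87
  solve Keq expr → x = -1.593; check Q = 0.3184
Then add 2.58 M of M.
Step 2:
                  M         B
  I           11.59      2.87
  C         -0.6231    0.6231
  E           10.97     3.493
  solve Keq expr → x = 0.6231; check Q = 0.3184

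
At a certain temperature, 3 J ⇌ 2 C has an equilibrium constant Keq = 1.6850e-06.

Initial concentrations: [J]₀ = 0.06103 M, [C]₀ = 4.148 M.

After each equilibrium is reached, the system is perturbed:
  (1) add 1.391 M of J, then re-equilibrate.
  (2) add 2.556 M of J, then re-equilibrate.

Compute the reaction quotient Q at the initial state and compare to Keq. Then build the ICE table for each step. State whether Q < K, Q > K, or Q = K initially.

Q₀ = 7.5692e+04 vs Keq = 1.6850e-06 ⇒ Q>K, reverse
Step 1:
                  J         C
  init      0.06103     4.148
  Δ           6.192    -4.128
  eq          6.253    0.0203
  solve Keq expr → x = -2.064; check Q = 1.6850e-06
Then add 1.391 M of J.
Step 2:
                  J         C
  init        7.644    0.0203
  Δ        -0.01062  0.007079
  eq          7.633   0.02737
  solve Keq expr → x = 0.00354; check Q = 1.6850e-06
Then add 2.556 M of J.
Step 3:
                  J         C
  init        10.19   0.02737
  Δ        -0.02206   0.01471
  eq          10.17   0.04208
  solve Keq expr → x = 0.007353; check Q = 1.6850e-06

Q₀ = 7.5692e+04; Q > K (proceeds reverse)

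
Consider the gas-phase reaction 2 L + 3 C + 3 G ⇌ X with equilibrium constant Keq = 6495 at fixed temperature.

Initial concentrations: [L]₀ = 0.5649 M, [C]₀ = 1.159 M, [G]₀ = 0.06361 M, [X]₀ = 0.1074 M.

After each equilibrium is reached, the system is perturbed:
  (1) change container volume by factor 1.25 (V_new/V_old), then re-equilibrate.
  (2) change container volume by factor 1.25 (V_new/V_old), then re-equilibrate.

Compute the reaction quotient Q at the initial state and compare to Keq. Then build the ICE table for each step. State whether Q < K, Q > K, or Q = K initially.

Q₀ = 839.9 vs Keq = 6495 ⇒ Q<K, forward
Step 1:
                   L          C          G          X
  Initial     0.5649      1.159    0.06361     0.1074
  Change    -0.01925   -0.02887   -0.02887   0.009623
  Equil       0.5457       1.13    0.03474      0.117
  solve Keq expr → x = 0.009623; check Q = 6495
Then change container volume by factor 1.25 (V_new/V_old).
Step 2:
                   L          C          G          X
  Initial     0.4365     0.9041    0.02779    0.09362
  Change     0.01099    0.01649    0.01649  -0.005497
  Equil       0.4475     0.9206    0.04428    0.08812
  solve Keq expr → x = -0.005497; check Q = 6495
Then change container volume by factor 1.25 (V_new/V_old).
Step 3:
                   L          C          G          X
  Initial      0.358     0.7365    0.03543     0.0705
  Change       0.013     0.0195     0.0195    -0.0065
  Equil        0.371      0.756    0.05492      0.064
  solve Keq expr → x = -0.0065; check Q = 6495

Q₀ = 839.9; Q < K (proceeds forward)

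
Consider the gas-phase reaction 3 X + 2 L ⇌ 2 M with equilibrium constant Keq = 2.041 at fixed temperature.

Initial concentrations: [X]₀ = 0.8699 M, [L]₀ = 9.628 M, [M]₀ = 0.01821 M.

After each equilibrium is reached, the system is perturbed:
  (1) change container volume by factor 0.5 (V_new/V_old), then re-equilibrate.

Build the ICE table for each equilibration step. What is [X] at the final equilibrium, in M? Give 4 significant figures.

Q₀ = 5.4343e-06 vs Keq = 2.041 ⇒ Q<K, forward
Step 1:
                   X          L          M
  I           0.8699      9.628    0.01821
  C          -0.7531    -0.5021     0.5021
  E           0.1168      9.126     0.5203
  solve Keq expr → x = 0.251; check Q = 2.041
Then change container volume by factor 0.5 (V_new/V_old).
Step 2:
                   X          L          M
  I           0.2336      18.25      1.041
  C           -0.111   -0.07398    0.07398
  E           0.1226      18.18      1.115
  solve Keq expr → x = 0.03699; check Q = 2.041

[X]_eq = 0.1226 M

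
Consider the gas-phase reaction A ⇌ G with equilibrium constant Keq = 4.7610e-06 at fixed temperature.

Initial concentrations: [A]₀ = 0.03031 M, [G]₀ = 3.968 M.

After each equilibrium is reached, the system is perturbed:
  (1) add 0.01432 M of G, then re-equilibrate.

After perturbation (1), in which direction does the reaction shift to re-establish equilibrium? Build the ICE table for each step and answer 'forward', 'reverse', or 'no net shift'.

Q₀ = 130.9 vs Keq = 4.7610e-06 ⇒ Q>K, reverse
Step 1:
                   A          G
  I          0.03031      3.968
  C            3.968     -3.968
  E            3.998 1.9036e-05
  solve Keq expr → x = -3.968; check Q = 4.7610e-06
Then add 0.01432 M of G.
Step 2:
                   A          G
  I            3.998    0.01434
  C          0.01432   -0.01432
  E            4.013 1.9104e-05
  solve Keq expr → x = -0.01432; check Q = 4.7610e-06

Direction: reverse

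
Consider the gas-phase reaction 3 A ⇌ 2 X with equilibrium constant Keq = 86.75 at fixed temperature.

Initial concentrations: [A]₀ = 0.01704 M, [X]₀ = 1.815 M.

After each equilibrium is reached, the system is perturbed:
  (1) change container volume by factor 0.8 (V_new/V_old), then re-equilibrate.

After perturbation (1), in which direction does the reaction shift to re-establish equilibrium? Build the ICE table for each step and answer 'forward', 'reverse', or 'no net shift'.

Direction: forward

Q₀ = 6.6580e+05 vs Keq = 86.75 ⇒ Q>K, reverse
Step 1:
                  A         X
  I         0.01704     1.815
  C          0.2944   -0.1963
  E          0.3114     1.619
  solve Keq expr → x = -0.09813; check Q = 86.75
Then change container volume by factor 0.8 (V_new/V_old).
Step 2:
                  A         X
  I          0.3893     2.023
  C        -0.02586   0.01724
  E          0.3634     2.041
  solve Keq expr → x = 0.008619; check Q = 86.75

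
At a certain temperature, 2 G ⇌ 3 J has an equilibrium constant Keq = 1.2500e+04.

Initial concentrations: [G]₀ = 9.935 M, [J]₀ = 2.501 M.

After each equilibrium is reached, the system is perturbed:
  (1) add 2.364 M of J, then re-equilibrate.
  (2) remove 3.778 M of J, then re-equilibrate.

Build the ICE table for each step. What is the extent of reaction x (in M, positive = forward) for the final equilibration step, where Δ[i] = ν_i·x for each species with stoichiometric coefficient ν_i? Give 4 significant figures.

Q₀ = 0.1585 vs Keq = 1.2500e+04 ⇒ Q<K, forward
Step 1:
                  G         J
  I           9.935     2.501
  C          -9.335        14
  E          0.5997      16.5
  solve Keq expr → x = 4.668; check Q = 1.2500e+04
Then add 2.364 M of J.
Step 2:
                  G         J
  I          0.5997     18.87
  C          0.1227    -0.184
  E          0.7224     18.68
  solve Keq expr → x = -0.06133; check Q = 1.2500e+04
Then remove 3.778 M of J.
Step 3:
                  G         J
  I          0.7224     14.91
  C         -0.1926    0.2889
  E          0.5298     15.19
  solve Keq expr → x = 0.09629; check Q = 1.2500e+04

x = 0.09629 M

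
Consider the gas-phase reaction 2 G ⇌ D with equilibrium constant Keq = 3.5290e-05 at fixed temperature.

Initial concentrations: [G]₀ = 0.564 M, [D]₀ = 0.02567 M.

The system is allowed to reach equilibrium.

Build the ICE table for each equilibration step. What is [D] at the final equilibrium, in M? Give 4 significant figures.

[D]_eq = 1.3361e-05 M

Q₀ = 0.0807 vs Keq = 3.5290e-05 ⇒ Q>K, reverse
Step 1:
                   G          D
  I            0.564    0.02567
  C          0.05131   -0.02566
  E           0.6153 1.3361e-05
  solve Keq expr → x = -0.02566; check Q = 3.5290e-05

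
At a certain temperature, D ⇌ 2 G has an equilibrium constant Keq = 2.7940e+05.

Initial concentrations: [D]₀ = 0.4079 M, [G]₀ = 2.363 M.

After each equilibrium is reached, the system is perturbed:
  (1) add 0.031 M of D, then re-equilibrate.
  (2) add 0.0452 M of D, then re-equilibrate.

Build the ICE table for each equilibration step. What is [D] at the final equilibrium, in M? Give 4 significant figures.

[D]_eq = 3.9715e-05 M

Q₀ = 13.69 vs Keq = 2.7940e+05 ⇒ Q<K, forward
Step 1:
                   D          G
  Initial     0.4079      2.363
  Change     -0.4079     0.8157
  Equil   3.6164e-05      3.179
  solve Keq expr → x = 0.4079; check Q = 2.7940e+05
Then add 0.031 M of D.
Step 2:
                   D          G
  Initial    0.03104      3.179
  Change      -0.031      0.062
  Equil   3.7589e-05      3.241
  solve Keq expr → x = 0.031; check Q = 2.7940e+05
Then add 0.0452 M of D.
Step 3:
                   D          G
  Initial    0.04524      3.241
  Change     -0.0452     0.0904
  Equil   3.9715e-05      3.331
  solve Keq expr → x = 0.0452; check Q = 2.7940e+05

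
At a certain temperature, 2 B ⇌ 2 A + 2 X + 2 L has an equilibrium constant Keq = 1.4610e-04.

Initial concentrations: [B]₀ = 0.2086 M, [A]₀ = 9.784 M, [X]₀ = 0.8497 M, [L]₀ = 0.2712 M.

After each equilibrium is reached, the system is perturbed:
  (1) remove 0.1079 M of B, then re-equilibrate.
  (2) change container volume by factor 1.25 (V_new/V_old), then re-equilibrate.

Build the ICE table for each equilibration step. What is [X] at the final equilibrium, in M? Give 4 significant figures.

[X]_eq = 0.4638 M

Q₀ = 116.8 vs Keq = 1.4610e-04 ⇒ Q>K, reverse
Step 1:
                   B          A          X          L
  I           0.2086      9.784     0.8497     0.2712
  C           0.2702    -0.2702    -0.2702    -0.2702
  E           0.4788      9.514     0.5795    0.00105
  solve Keq expr → x = -0.1351; check Q = 1.4610e-04
Then remove 0.1079 M of B.
Step 2:
                   B          A          X          L
  I           0.3709      9.514     0.5795    0.00105
  C       2.3567e-04 -2.3567e-04 -2.3567e-04 -2.3567e-04
  E           0.3711      9.514     0.5793 8.1384e-04
  solve Keq expr → x = -1.1783e-04; check Q = 1.4610e-04
Then change container volume by factor 1.25 (V_new/V_old).
Step 3:
                   B          A          X          L
  I           0.2969      7.611     0.4635 6.5107e-04
  C       -3.6414e-04 3.6414e-04 3.6414e-04 3.6414e-04
  E           0.2965      7.611     0.4638   0.001015
  solve Keq expr → x = 1.8207e-04; check Q = 1.4610e-04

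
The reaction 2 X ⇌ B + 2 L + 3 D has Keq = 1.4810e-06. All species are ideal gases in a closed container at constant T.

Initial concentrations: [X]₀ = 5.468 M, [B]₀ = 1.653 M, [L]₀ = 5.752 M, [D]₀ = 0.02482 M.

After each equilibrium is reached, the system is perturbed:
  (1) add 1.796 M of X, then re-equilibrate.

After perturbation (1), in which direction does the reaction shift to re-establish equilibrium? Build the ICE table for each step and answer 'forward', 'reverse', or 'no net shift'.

Q₀ = 2.7968e-05 vs Keq = 1.4810e-06 ⇒ Q>K, reverse
Step 1:
                    X           B           L           D
  Initial       5.468       1.653       5.752     0.02482
  Change      0.01031   -0.005156    -0.01031    -0.01547
  Equil         5.478       1.648       5.742    0.009353
  solve Keq expr → x = -0.005156; check Q = 1.4810e-06
Then add 1.796 M of X.
Step 2:
                    X           B           L           D
  Initial       7.274       1.648       5.742    0.009353
  Change    -0.001294  6.4723e-04    0.001294    0.001942
  Equil         7.273       1.648       5.743     0.01129
  solve Keq expr → x = 6.4723e-04; check Q = 1.4810e-06

Direction: forward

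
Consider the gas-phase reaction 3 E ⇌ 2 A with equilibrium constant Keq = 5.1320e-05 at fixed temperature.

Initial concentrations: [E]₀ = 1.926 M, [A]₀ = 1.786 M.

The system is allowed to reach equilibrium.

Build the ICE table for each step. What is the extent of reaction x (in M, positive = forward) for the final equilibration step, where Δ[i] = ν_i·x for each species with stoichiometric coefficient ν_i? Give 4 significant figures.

Q₀ = 0.4465 vs Keq = 5.1320e-05 ⇒ Q>K, reverse
Step 1:
                  E         A
  I           1.926     1.786
  C           2.576    -1.718
  E           4.502   0.06844
  solve Keq expr → x = -0.8588; check Q = 5.1320e-05

x = -0.8588 M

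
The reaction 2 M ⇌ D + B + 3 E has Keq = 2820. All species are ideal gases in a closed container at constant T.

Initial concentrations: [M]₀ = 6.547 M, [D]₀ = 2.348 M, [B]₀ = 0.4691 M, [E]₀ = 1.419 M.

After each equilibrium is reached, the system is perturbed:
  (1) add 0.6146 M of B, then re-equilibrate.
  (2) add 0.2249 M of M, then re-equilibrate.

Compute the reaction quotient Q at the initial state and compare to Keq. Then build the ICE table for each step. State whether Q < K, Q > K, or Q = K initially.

Q₀ = 0.07342 vs Keq = 2820 ⇒ Q<K, forward
Step 1:
                   M          D          B          E
  init         6.547      2.348     0.4691      1.419
  Δ           -4.793      2.397      2.397       7.19
  eq           1.754      4.745      2.866      8.609
  solve Keq expr → x = 2.397; check Q = 2820
Then add 0.6146 M of B.
Step 2:
                   M          D          B          E
  init         1.754      4.745       3.48      8.609
  Δ            0.103   -0.05151   -0.05151    -0.1545
  eq           1.857      4.693      3.429      8.454
  solve Keq expr → x = -0.05151; check Q = 2820
Then add 0.2249 M of M.
Step 3:
                   M          D          B          E
  init         2.082      4.693      3.429      8.454
  Δ          -0.1293    0.06465    0.06465     0.1939
  eq           1.952      4.758      3.493      8.648
  solve Keq expr → x = 0.06465; check Q = 2820

Q₀ = 0.07342; Q < K (proceeds forward)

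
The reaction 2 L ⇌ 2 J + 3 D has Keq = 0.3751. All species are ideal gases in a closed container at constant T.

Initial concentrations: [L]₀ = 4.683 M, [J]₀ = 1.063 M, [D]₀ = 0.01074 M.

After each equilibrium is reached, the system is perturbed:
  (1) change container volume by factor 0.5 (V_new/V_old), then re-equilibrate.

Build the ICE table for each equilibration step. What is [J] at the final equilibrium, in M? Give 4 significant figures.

Q₀ = 6.3831e-08 vs Keq = 0.3751 ⇒ Q<K, forward
Step 1:
                  L         J         D
  I           4.683     1.063   0.01074
  C          -0.784     0.784     1.176
  E           3.899     1.847     1.187
  solve Keq expr → x = 0.392; check Q = 0.3751
Then change container volume by factor 0.5 (V_new/V_old).
Step 2:
                  L         J         D
  I           7.798     3.694     2.374
  C          0.6366   -0.6366    -0.955
  E           8.435     3.057     1.419
  solve Keq expr → x = -0.3183; check Q = 0.3751

[J]_eq = 3.057 M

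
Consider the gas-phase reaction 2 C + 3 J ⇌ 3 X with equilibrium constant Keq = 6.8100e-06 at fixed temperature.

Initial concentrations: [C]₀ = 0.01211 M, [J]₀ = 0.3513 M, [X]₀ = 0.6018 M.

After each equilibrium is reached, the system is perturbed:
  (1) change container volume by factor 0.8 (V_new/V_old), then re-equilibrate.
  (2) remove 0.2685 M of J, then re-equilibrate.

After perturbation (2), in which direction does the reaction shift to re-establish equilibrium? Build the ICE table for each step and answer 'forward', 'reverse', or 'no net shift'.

Direction: reverse

Q₀ = 3.4279e+04 vs Keq = 6.8100e-06 ⇒ Q>K, reverse
Step 1:
                  C         J         X
  Initial   0.01211    0.3513    0.6018
  Change     0.3947     0.592    -0.592
  Equil      0.4068    0.9433  0.009816
  solve Keq expr → x = -0.1973; check Q = 6.8100e-06
Then change container volume by factor 0.8 (V_new/V_old).
Step 2:
                  C         J         X
  Initial    0.5085     1.179   0.01227
  Change  -0.001281 -0.001921  0.001921
  Equil      0.5072     1.177   0.01419
  solve Keq expr → x = 6.4031e-04; check Q = 6.8100e-06
Then remove 0.2685 M of J.
Step 3:
                  C         J         X
  Initial    0.5072    0.9087   0.01419
  Change   0.002112  0.003168 -0.003168
  Equil      0.5093    0.9119   0.01102
  solve Keq expr → x = -0.001056; check Q = 6.8100e-06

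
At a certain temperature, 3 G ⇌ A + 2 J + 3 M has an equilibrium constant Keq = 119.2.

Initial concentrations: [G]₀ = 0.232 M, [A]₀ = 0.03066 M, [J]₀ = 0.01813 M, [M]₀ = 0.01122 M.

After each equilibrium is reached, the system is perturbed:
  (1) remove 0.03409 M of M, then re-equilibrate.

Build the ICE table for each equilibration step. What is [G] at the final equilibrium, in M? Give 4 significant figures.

Q₀ = 1.1399e-09 vs Keq = 119.2 ⇒ Q<K, forward
Step 1:
                  G         A         J         M
  init        0.232   0.03066   0.01813   0.01122
  Δ         -0.2251   0.07503    0.1501    0.2251
  eq       0.006917    0.1057    0.1682    0.2363
  solve Keq expr → x = 0.07503; check Q = 119.2
Then remove 0.03409 M of M.
Step 2:
                  G         A         J         M
  init     0.006917    0.1057    0.1682    0.2022
  Δ       -9.4922e-04 3.1641e-04 6.3281e-04 9.4922e-04
  eq       0.005968     0.106    0.1688    0.2032
  solve Keq expr → x = 3.1641e-04; check Q = 119.2

[G]_eq = 0.005968 M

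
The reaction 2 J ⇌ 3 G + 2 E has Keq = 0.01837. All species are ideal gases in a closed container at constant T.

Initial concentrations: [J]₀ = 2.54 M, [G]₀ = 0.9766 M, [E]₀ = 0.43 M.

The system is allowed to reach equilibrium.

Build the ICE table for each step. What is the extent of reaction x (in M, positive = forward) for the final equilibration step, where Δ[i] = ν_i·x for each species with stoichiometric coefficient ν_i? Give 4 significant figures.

x = -0.018 M

Q₀ = 0.02669 vs Keq = 0.01837 ⇒ Q>K, reverse
Step 1:
                   J          G          E
  Initial       2.54     0.9766       0.43
  Change     0.03601   -0.05401   -0.03601
  Equil        2.576     0.9226      0.394
  solve Keq expr → x = -0.018; check Q = 0.01837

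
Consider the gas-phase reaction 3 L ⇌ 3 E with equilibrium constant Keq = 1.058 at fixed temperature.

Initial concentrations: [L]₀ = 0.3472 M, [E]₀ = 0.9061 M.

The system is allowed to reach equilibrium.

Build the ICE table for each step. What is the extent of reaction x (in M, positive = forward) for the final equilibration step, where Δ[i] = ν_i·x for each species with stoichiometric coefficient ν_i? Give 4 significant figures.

x = -0.09119 M

Q₀ = 17.77 vs Keq = 1.058 ⇒ Q>K, reverse
Step 1:
                  L         E
  init       0.3472    0.9061
  Δ          0.2736   -0.2736
  eq         0.6208    0.6325
  solve Keq expr → x = -0.09119; check Q = 1.058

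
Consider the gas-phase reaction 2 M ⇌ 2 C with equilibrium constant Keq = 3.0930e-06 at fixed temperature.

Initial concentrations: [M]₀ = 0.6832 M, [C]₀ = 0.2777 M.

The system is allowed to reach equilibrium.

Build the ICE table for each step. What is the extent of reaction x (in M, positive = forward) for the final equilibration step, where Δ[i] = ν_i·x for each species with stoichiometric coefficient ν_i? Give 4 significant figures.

x = -0.138 M

Q₀ = 0.1652 vs Keq = 3.0930e-06 ⇒ Q>K, reverse
Step 1:
                  M         C
  I          0.6832    0.2777
  C           0.276    -0.276
  E          0.9592  0.001687
  solve Keq expr → x = -0.138; check Q = 3.0930e-06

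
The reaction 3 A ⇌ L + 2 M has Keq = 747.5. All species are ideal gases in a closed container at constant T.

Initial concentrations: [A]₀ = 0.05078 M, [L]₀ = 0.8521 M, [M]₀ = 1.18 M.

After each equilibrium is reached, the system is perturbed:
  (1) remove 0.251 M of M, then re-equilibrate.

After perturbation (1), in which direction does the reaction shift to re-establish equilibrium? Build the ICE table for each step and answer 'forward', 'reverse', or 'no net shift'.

Direction: forward

Q₀ = 9061 vs Keq = 747.5 ⇒ Q>K, reverse
Step 1:
                  A         L         M
  I         0.05078    0.8521      1.18
  C         0.06219  -0.02073  -0.04146
  E           0.113    0.8314     1.139
  solve Keq expr → x = -0.02073; check Q = 747.5
Then remove 0.251 M of M.
Step 2:
                  A         L         M
  I           0.113    0.8314    0.8875
  C        -0.01629  0.005431   0.01086
  E         0.09668    0.8368    0.8984
  solve Keq expr → x = 0.005431; check Q = 747.5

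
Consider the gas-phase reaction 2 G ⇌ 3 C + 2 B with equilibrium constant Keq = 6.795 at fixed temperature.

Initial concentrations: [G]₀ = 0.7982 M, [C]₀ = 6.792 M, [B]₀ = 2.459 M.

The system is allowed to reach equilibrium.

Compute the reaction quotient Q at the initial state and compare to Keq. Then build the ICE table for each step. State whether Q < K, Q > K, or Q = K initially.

Q₀ = 2974; Q > K (proceeds reverse)

Q₀ = 2974 vs Keq = 6.795 ⇒ Q>K, reverse
Step 1:
                   G          C          B
  Initial     0.7982      6.792      2.459
  Change       1.708     -2.562     -1.708
  Equil        2.506       4.23      0.751
  solve Keq expr → x = -0.854; check Q = 6.795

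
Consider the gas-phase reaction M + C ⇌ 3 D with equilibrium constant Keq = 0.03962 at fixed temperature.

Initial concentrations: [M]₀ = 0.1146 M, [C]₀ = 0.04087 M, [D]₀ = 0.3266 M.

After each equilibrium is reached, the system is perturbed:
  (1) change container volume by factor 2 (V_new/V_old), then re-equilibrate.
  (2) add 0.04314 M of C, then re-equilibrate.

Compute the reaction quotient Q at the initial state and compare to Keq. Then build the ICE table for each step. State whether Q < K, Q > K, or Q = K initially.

Q₀ = 7.438; Q > K (proceeds reverse)

Q₀ = 7.438 vs Keq = 0.03962 ⇒ Q>K, reverse
Step 1:
                    M           C           D
  init         0.1146     0.04087      0.3266
  Δ           0.07678     0.07678     -0.2303
  eq           0.1914      0.1176     0.09626
  solve Keq expr → x = -0.07678; check Q = 0.03962
Then change container volume by factor 2 (V_new/V_old).
Step 2:
                    M           C           D
  init        0.09569     0.05882     0.04813
  Δ         -0.003514   -0.003514     0.01054
  eq          0.09218     0.05531     0.05867
  solve Keq expr → x = 0.003514; check Q = 0.03962
Then add 0.04314 M of C.
Step 3:
                    M           C           D
  init        0.09218     0.09845     0.05867
  Δ         -0.003551   -0.003551     0.01065
  eq          0.08862      0.0949     0.06933
  solve Keq expr → x = 0.003551; check Q = 0.03962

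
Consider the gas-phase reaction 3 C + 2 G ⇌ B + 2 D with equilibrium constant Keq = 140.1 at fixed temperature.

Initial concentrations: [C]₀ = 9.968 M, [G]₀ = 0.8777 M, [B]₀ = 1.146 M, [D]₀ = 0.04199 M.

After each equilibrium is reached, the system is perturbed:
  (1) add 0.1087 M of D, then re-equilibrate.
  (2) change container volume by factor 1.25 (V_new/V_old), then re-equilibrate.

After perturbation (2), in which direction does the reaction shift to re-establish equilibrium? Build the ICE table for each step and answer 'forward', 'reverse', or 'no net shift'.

Direction: reverse

Q₀ = 2.6483e-06 vs Keq = 140.1 ⇒ Q<K, forward
Step 1:
                    C           G           B           D
  init          9.968      0.8777       1.146     0.04199
  Δ            -1.311     -0.8739      0.4369      0.8739
  eq            8.657    0.003822       1.583      0.9159
  solve Keq expr → x = 0.4369; check Q = 140.1
Then add 0.1087 M of D.
Step 2:
                    C           G           B           D
  init          8.657    0.003822       1.583       1.025
  Δ        6.7638e-04  4.5092e-04 -2.2546e-04 -4.5092e-04
  eq            8.658    0.004273       1.583       1.024
  solve Keq expr → x = -2.2546e-04; check Q = 140.1
Then change container volume by factor 1.25 (V_new/V_old).
Step 3:
                    C           G           B           D
  init          6.926    0.003418       1.266      0.8193
  Δ          0.001272  8.4825e-04 -4.2413e-04 -8.4825e-04
  eq            6.928    0.004267       1.266      0.8184
  solve Keq expr → x = -4.2413e-04; check Q = 140.1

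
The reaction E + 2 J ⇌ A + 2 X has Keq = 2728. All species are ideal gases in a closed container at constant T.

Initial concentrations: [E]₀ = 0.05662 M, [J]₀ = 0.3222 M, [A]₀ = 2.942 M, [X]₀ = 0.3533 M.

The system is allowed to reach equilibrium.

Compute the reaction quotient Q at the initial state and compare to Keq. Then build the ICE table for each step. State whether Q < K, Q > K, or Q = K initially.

Q₀ = 62.48 vs Keq = 2728 ⇒ Q<K, forward
Step 1:
                  E         J         A         X
  Initial   0.05662    0.3222     2.942    0.3533
  Change   -0.05182   -0.1036   0.05182    0.1036
  Equil    0.004797    0.2186     2.994    0.4569
  solve Keq expr → x = 0.05182; check Q = 2728

Q₀ = 62.48; Q < K (proceeds forward)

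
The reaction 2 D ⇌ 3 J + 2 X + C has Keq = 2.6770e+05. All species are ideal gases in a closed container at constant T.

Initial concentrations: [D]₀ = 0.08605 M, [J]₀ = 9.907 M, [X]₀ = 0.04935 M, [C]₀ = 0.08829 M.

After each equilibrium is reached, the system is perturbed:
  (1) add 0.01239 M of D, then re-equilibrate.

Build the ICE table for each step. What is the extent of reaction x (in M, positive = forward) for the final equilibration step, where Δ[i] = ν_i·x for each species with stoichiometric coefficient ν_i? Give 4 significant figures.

x = 0.006021 M

Q₀ = 28.24 vs Keq = 2.6770e+05 ⇒ Q<K, forward
Step 1:
                  D         J         X         C
  init      0.08605     9.907   0.04935   0.08829
  Δ        -0.08312    0.1247   0.08312   0.04156
  eq       0.002931     10.03    0.1325    0.1298
  solve Keq expr → x = 0.04156; check Q = 2.6770e+05
Then add 0.01239 M of D.
Step 2:
                  D         J         X         C
  init      0.01532     10.03    0.1325    0.1298
  Δ        -0.01204   0.01806   0.01204  0.006021
  eq        0.00328     10.05    0.1445    0.1359
  solve Keq expr → x = 0.006021; check Q = 2.6770e+05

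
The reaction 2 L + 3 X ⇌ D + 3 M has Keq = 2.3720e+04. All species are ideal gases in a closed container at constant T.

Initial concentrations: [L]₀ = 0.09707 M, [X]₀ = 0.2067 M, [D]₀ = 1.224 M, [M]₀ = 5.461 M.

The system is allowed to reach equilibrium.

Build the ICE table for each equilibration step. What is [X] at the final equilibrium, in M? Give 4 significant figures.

[X]_eq = 0.4588 M

Q₀ = 2.3956e+06 vs Keq = 2.3720e+04 ⇒ Q>K, reverse
Step 1:
                  L         X         D         M
  Initial   0.09707    0.2067     1.224     5.461
  Change     0.1681    0.2521  -0.08405   -0.2521
  Equil      0.2652    0.4588      1.14     5.209
  solve Keq expr → x = -0.08405; check Q = 2.3720e+04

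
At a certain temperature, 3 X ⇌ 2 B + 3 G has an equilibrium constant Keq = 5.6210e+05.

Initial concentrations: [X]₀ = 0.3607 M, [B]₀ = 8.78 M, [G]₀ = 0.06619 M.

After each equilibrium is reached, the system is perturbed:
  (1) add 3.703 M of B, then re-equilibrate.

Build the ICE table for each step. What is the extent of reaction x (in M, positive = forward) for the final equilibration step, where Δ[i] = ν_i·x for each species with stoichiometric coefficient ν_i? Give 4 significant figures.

x = -0.001716 M

Q₀ = 0.4764 vs Keq = 5.6210e+05 ⇒ Q<K, forward
Step 1:
                  X         B         G
  init       0.3607      8.78   0.06619
  Δ         -0.3394    0.2263    0.3394
  eq        0.02128     9.006    0.4056
  solve Keq expr → x = 0.1131; check Q = 5.6210e+05
Then add 3.703 M of B.
Step 2:
                  X         B         G
  init      0.02128     12.71    0.4056
  Δ        0.005147 -0.003431 -0.005147
  eq        0.02642     12.71    0.4005
  solve Keq expr → x = -0.001716; check Q = 5.6210e+05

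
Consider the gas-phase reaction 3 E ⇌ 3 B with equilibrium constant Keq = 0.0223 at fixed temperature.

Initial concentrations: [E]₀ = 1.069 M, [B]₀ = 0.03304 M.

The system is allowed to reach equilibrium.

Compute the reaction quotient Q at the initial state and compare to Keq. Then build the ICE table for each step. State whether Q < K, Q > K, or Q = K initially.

Q₀ = 2.9525e-05; Q < K (proceeds forward)

Q₀ = 2.9525e-05 vs Keq = 0.0223 ⇒ Q<K, forward
Step 1:
                    E           B
  Initial       1.069     0.03304
  Change       -0.209       0.209
  Equil          0.86      0.2421
  solve Keq expr → x = 0.06967; check Q = 0.0223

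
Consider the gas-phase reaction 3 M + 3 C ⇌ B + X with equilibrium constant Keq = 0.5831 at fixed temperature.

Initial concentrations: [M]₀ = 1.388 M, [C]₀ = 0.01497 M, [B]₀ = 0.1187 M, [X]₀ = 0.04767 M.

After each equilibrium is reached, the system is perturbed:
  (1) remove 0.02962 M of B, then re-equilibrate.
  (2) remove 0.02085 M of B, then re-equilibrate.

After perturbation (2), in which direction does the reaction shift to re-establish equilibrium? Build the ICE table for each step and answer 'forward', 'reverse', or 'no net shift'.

Direction: forward

Q₀ = 630.8 vs Keq = 0.5831 ⇒ Q>K, reverse
Step 1:
                  M         C         B         X
  Initial     1.388   0.01497    0.1187   0.04767
  Change     0.0838    0.0838  -0.02793  -0.02793
  Equil       1.472   0.09877   0.09077   0.01974
  solve Keq expr → x = -0.02793; check Q = 0.5831
Then remove 0.02962 M of B.
Step 2:
                  M         C         B         X
  Initial     1.472   0.09877   0.06115   0.01974
  Change    -0.0072   -0.0072    0.0024    0.0024
  Equil       1.465   0.09157   0.06355   0.02214
  solve Keq expr → x = 0.0024; check Q = 0.5831
Then remove 0.02085 M of B.
Step 3:
                  M         C         B         X
  Initial     1.465   0.09157    0.0427   0.02214
  Change  -0.006851 -0.006851  0.002284  0.002284
  Equil       1.458   0.08472   0.04498   0.02442
  solve Keq expr → x = 0.002284; check Q = 0.5831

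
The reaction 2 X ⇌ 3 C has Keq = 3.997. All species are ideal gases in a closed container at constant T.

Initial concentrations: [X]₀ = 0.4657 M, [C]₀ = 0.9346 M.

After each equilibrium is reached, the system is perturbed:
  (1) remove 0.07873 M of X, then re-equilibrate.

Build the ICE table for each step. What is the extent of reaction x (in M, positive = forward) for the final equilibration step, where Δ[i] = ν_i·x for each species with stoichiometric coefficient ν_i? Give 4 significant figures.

x = -0.01895 M

Q₀ = 3.764 vs Keq = 3.997 ⇒ Q<K, forward
Step 1:
                  X         C
  Initial    0.4657    0.9346
  Change  -0.006586  0.009878
  Equil      0.4591    0.9445
  solve Keq expr → x = 0.003293; check Q = 3.997
Then remove 0.07873 M of X.
Step 2:
                  X         C
  Initial    0.3804    0.9445
  Change     0.0379  -0.05686
  Equil      0.4183    0.8876
  solve Keq expr → x = -0.01895; check Q = 3.997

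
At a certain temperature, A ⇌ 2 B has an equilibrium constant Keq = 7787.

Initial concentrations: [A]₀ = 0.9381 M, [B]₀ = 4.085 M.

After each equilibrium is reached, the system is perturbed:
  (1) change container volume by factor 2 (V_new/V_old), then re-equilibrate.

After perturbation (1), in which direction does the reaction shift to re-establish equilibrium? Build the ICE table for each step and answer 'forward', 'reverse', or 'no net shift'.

Q₀ = 17.79 vs Keq = 7787 ⇒ Q<K, forward
Step 1:
                    A           B
  Initial      0.9381       4.085
  Change      -0.9336       1.867
  Equil       0.00455       5.952
  solve Keq expr → x = 0.9336; check Q = 7787
Then change container volume by factor 2 (V_new/V_old).
Step 2:
                    A           B
  Initial    0.002275       2.976
  Change    -0.001136    0.002271
  Equil      0.001139       2.978
  solve Keq expr → x = 0.001136; check Q = 7787

Direction: forward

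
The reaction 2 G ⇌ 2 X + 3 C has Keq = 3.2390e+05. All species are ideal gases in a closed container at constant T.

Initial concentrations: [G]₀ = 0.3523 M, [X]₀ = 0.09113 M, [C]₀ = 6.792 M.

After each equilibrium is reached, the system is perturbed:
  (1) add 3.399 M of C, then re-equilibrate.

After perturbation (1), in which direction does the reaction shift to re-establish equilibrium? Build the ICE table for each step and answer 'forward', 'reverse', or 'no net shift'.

Direction: reverse

Q₀ = 20.96 vs Keq = 3.2390e+05 ⇒ Q<K, forward
Step 1:
                    G           X           C
  init         0.3523     0.09113       6.792
  Δ           -0.3375      0.3375      0.5062
  eq          0.01485      0.4286       7.298
  solve Keq expr → x = 0.1687; check Q = 3.2390e+05
Then add 3.399 M of C.
Step 2:
                    G           X           C
  init        0.01485      0.4286        10.7
  Δ           0.01078    -0.01078    -0.01617
  eq          0.02563      0.4178       10.68
  solve Keq expr → x = -0.005389; check Q = 3.2390e+05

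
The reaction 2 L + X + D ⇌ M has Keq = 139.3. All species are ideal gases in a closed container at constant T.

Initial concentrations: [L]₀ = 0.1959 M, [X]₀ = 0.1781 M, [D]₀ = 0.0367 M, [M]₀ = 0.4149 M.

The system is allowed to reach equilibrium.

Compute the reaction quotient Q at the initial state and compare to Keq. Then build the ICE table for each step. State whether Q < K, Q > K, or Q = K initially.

Q₀ = 1654 vs Keq = 139.3 ⇒ Q>K, reverse
Step 1:
                  L         X         D         M
  I          0.1959    0.1781    0.0367    0.4149
  C           0.127   0.06348   0.06348  -0.06348
  E          0.3229    0.2416    0.1002    0.3514
  solve Keq expr → x = -0.06348; check Q = 139.3

Q₀ = 1654; Q > K (proceeds reverse)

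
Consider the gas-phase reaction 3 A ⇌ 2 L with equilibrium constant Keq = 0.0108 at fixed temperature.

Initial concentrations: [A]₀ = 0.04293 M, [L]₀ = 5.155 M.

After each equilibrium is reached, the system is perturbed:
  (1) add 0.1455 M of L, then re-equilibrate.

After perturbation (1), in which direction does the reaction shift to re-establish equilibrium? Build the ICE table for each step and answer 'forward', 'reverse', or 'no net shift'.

Direction: reverse

Q₀ = 3.3587e+05 vs Keq = 0.0108 ⇒ Q>K, reverse
Step 1:
                    A           L
  I           0.04293       5.155
  C             5.628      -3.752
  E             5.671       1.403
  solve Keq expr → x = -1.876; check Q = 0.0108
Then add 0.1455 M of L.
Step 2:
                    A           L
  I             5.671       1.549
  C            0.1399    -0.09326
  E              5.81       1.456
  solve Keq expr → x = -0.04663; check Q = 0.0108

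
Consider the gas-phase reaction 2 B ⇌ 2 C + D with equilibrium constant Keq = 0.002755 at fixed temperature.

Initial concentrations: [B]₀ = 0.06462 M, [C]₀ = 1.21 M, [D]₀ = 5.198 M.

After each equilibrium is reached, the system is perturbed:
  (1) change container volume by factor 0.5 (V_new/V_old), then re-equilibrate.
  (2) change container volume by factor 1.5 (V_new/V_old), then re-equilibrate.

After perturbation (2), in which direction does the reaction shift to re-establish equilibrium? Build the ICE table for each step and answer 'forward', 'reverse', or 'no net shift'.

Direction: forward

Q₀ = 1823 vs Keq = 0.002755 ⇒ Q>K, reverse
Step 1:
                    B           C           D
  init        0.06462        1.21       5.198
  Δ              1.18       -1.18     -0.5898
  eq            1.244     0.03042       4.608
  solve Keq expr → x = -0.5898; check Q = 0.002755
Then change container volume by factor 0.5 (V_new/V_old).
Step 2:
                    B           C           D
  init          2.488     0.06084       9.216
  Δ            0.0175     -0.0175   -0.008749
  eq            2.506     0.04335       9.208
  solve Keq expr → x = -0.008749; check Q = 0.002755
Then change container volume by factor 1.5 (V_new/V_old).
Step 3:
                    B           C           D
  init          1.671      0.0289       6.138
  Δ         -0.006351    0.006351    0.003175
  eq            1.664     0.03525       6.142
  solve Keq expr → x = 0.003175; check Q = 0.002755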